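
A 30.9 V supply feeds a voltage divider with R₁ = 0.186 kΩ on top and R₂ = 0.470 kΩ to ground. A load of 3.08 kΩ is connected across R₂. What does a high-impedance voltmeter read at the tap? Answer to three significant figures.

V_out ≈ 21.2 V

The load sits in parallel with R₂: R₂‖R_L = (470 × 3080) / (470 + 3080) = 407.8 Ω.
V_out = 30.9 × 407.8 / (186 + 407.8) = 30.9 × 407.8/593.8 = 21.2 V.
(Unloaded it would have been 22.1 V.)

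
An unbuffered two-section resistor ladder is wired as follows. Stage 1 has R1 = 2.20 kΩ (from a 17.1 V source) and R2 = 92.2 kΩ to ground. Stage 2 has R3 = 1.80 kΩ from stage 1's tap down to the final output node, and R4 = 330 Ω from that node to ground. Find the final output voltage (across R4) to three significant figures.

Stage 2 presents R3+R4 = 2130 Ω as a load on stage 1's tap.
Stage 1's lower leg becomes R2‖(R3+R4) = 2082 Ω, so V_mid = 17.1 × 2082/4282 = 8.314 V.
Stage 2 is itself unloaded: V_out = V_mid × R4/(R3+R4) = 8.314 × 330/2130 = 1.29 V.

V_out ≈ 1.29 V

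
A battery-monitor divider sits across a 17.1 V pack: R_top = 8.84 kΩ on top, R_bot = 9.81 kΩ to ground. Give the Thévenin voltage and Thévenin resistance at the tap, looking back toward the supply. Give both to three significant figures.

V_th = 8.99 V, R_th = 4.65 kΩ

V_th is the open-circuit tap voltage: 17.1 × 9.81/(8.84 + 9.81) = 8.99 V.
With the supply zeroed, R_top and R_bot appear in parallel from the tap: R_th = R_top‖R_bot = (8.84 × 9.81)/18.65 = 4.65 kΩ.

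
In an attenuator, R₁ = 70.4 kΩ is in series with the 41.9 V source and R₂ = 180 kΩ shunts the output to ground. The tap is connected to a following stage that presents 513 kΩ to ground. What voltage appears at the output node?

V_out ≈ 27.4 V

The load sits in parallel with R₂: R₂‖R_L = (180 × 513) / (180 + 513) = 133.2 kΩ.
V_out = 41.9 × 133.2 / (70.4 + 133.2) = 41.9 × 133.2/203.6 = 27.4 V.
(Unloaded it would have been 30.1 V.)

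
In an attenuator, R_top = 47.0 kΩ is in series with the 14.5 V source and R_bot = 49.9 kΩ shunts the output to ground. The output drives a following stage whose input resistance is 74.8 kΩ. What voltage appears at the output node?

The load sits in parallel with R_bot: R_bot‖R_L = (49.9 × 74.8) / (49.9 + 74.8) = 29.93 kΩ.
V_out = 14.5 × 29.93 / (47.0 + 29.93) = 14.5 × 29.93/76.93 = 5.64 V.

V_out ≈ 5.64 V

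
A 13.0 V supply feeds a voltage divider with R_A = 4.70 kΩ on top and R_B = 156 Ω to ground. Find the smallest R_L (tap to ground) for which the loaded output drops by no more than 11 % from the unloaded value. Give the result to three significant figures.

R_L(min) ≈ 1.22 kΩ

Output resistance R_th = R_A‖R_B = (4700 × 156)/4856 = 151.0 Ω.
The fractional drop is R_th/(R_th + R_L); requiring this ≤ 0.110 gives R_L ≥ R_th(1/0.110 − 1) = 151.0 × 8.091 = 1.22 kΩ.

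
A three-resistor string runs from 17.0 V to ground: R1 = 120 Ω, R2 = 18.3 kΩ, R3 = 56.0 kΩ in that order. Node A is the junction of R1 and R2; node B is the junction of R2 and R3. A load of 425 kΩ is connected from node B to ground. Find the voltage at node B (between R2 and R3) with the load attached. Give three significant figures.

At node B, R3 is in parallel with the load: R3‖R_L = 49480 Ω.
Below node A the resistance is R2 + (R3‖R_L) = 67780 Ω, so V_A = 17.0 × 67780/67900 = 16.97 V.
Then V_B = V_A × (R3‖R_L)/(R2 + R3‖R_L) = 16.97 × 49480/67780 = 12.4 V.

V ≈ 12.4 V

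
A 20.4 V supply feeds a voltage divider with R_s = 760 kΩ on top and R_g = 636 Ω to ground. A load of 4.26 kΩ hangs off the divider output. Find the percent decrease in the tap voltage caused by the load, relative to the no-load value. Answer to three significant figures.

13.0 %

Unloaded V = 20.4 × 636/760600 = 0.017057 V.
Loaded: R_g‖R_L = 553.4 Ω, giving V = 20.4 × 553.4/760600 = 0.014843 V.
Drop = (0.017057 − 0.014843) / 0.017057 = 13.0 %.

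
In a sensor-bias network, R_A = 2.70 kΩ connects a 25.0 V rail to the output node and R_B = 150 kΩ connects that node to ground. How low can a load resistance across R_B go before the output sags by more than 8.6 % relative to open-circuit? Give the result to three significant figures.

R_L(min) ≈ 28.2 kΩ

Output resistance R_th = R_A‖R_B = (2.70 × 150)/152.7 = 2.652 kΩ.
The fractional drop is R_th/(R_th + R_L); requiring this ≤ 0.0860 gives R_L ≥ R_th(1/0.0860 − 1) = 2.652 × 10.63 = 28.2 kΩ.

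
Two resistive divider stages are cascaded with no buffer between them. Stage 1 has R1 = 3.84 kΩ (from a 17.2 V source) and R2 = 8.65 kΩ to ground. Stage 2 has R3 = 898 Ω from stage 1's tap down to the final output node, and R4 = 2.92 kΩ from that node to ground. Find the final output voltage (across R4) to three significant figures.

Stage 2 presents R3+R4 = 3818 Ω as a load on stage 1's tap.
Stage 1's lower leg becomes R2‖(R3+R4) = 2649 Ω, so V_mid = 17.2 × 2649/6489 = 7.021 V.
Stage 2 is itself unloaded: V_out = V_mid × R4/(R3+R4) = 7.021 × 2920/3818 = 5.37 V.

V_out ≈ 5.37 V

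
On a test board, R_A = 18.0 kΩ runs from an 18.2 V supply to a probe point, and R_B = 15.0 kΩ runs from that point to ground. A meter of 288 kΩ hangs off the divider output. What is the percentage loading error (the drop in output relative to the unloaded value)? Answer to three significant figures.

2.76 %

The divider's output (Thévenin) resistance is R_A‖R_B = 8.182 kΩ.
Fractional drop under load = R_th/(R_th + R_L) = 8.182 / (8.182 + 288) = 0.02762.
So the output falls by 2.76 %.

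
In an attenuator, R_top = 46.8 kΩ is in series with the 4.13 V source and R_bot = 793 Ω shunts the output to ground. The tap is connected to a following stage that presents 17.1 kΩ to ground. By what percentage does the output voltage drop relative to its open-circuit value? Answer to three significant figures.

The divider's output (Thévenin) resistance is R_top‖R_bot = 779.8 Ω.
Fractional drop under load = R_th/(R_th + R_L) = 779.8 / (779.8 + 17100) = 0.04361.
So the output falls by 4.36 %.

4.36 %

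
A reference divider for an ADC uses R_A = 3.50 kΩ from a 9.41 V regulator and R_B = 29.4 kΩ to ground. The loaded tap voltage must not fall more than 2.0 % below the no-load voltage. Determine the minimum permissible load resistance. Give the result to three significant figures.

R_L(min) ≈ 153 kΩ

Output resistance R_th = R_A‖R_B = (3.50 × 29.4)/32.90 = 3.128 kΩ.
The fractional drop is R_th/(R_th + R_L); requiring this ≤ 0.0200 gives R_L ≥ R_th(1/0.0200 − 1) = 3.128 × 49.00 = 153 kΩ.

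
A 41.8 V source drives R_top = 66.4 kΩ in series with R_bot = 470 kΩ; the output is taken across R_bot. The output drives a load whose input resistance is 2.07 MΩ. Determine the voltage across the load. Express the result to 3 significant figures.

The load sits in parallel with R_bot: R_bot‖R_L = (470 × 2070) / (470 + 2070) = 383.0 kΩ.
V_out = 41.8 × 383.0 / (66.4 + 383.0) = 41.8 × 383.0/449.4 = 35.6 V.

V_out ≈ 35.6 V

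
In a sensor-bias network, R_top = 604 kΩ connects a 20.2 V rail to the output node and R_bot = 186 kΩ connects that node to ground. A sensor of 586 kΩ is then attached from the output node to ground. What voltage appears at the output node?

V_out ≈ 3.83 V

The load sits in parallel with R_bot: R_bot‖R_L = (186 × 586) / (186 + 586) = 141.2 kΩ.
V_out = 20.2 × 141.2 / (604 + 141.2) = 20.2 × 141.2/745.2 = 3.83 V.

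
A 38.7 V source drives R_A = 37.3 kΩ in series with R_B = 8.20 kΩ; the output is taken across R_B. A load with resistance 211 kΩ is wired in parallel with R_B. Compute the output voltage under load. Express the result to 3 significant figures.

The load sits in parallel with R_B: R_B‖R_L = (8.20 × 211) / (8.20 + 211) = 7.893 kΩ.
V_out = 38.7 × 7.893 / (37.3 + 7.893) = 38.7 × 7.893/45.19 = 6.76 V.

V_out ≈ 6.76 V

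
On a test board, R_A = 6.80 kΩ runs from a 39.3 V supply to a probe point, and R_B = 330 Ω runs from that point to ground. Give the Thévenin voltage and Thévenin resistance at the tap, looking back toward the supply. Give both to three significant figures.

V_th = 1.82 V, R_th = 315 Ω

V_th is the open-circuit tap voltage: 39.3 × 330/(6800 + 330) = 1.82 V.
With the supply zeroed, R_A and R_B appear in parallel from the tap: R_th = R_A‖R_B = (6800 × 330)/7130 = 315 Ω.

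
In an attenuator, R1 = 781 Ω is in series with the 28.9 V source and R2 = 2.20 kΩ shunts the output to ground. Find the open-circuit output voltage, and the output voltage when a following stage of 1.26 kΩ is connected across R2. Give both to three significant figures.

Unloaded: 21.3 V; loaded: 14.6 V

Open-circuit: V = 28.9 × 2200/(781 + 2200) = 21.3 V.
With the load, R2 becomes R2‖R_L = 801.2 Ω, so V = 28.9 × 801.2/1582 = 14.6 V.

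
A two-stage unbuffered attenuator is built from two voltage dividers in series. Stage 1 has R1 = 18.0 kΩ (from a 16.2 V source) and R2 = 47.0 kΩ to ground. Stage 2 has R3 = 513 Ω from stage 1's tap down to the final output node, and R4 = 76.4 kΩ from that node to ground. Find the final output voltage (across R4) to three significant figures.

Stage 2 presents R3+R4 = 76910 Ω as a load on stage 1's tap.
Stage 1's lower leg becomes R2‖(R3+R4) = 29170 Ω, so V_mid = 16.2 × 29170/47170 = 10.02 V.
Stage 2 is itself unloaded: V_out = V_mid × R4/(R3+R4) = 10.02 × 76400/76910 = 9.95 V.

V_out ≈ 9.95 V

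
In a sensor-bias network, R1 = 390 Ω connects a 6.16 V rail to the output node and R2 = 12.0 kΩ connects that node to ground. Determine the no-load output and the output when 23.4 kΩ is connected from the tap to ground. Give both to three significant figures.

Open-circuit: V = 6.16 × 12000/(390 + 12000) = 5.97 V.
With the load, R2 becomes R2‖R_L = 7932 Ω, so V = 6.16 × 7932/8322 = 5.87 V.

Unloaded: 5.97 V; loaded: 5.87 V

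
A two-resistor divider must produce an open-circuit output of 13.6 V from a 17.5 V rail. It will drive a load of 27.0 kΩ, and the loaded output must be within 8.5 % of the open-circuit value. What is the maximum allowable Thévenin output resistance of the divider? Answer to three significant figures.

R_th ≤ 2.51 kΩ

Loading drop = R_th/(R_th + R_L) ≤ 0.0850, so R_th ≤ R_L · ε/(1−ε) = 27.0 kΩ × 0.0850/0.9150 = 2.51 kΩ.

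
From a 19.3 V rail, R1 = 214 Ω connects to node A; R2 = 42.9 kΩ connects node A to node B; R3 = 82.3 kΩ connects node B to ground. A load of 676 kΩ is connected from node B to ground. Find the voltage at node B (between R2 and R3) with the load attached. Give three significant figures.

V ≈ 12.2 V

At node B, R3 is in parallel with the load: R3‖R_L = 73370 Ω.
Below node A the resistance is R2 + (R3‖R_L) = 116300 Ω, so V_A = 19.3 × 116300/116500 = 19.26 V.
Then V_B = V_A × (R3‖R_L)/(R2 + R3‖R_L) = 19.26 × 73370/116300 = 12.2 V.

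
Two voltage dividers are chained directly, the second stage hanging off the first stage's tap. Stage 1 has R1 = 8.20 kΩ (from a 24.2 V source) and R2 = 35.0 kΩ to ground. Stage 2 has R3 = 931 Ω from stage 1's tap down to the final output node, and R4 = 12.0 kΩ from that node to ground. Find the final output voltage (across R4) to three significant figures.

Stage 2 presents R3+R4 = 12930 Ω as a load on stage 1's tap.
Stage 1's lower leg becomes R2‖(R3+R4) = 9442 Ω, so V_mid = 24.2 × 9442/17640 = 12.95 V.
Stage 2 is itself unloaded: V_out = V_mid × R4/(R3+R4) = 12.95 × 12000/12930 = 12.0 V.

V_out ≈ 12.0 V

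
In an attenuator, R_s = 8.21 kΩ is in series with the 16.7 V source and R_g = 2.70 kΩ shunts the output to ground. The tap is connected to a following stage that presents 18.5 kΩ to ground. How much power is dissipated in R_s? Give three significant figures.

Total resistance from the source is R_s + (R_g‖R_L) = 10.57 kΩ, so I = 16.7/10.57 kΩ = 1.581 mA.
P = I²·R_s = (1.581 mA)² × 8.21 kΩ = 20.5 mW.

P ≈ 20.5 mW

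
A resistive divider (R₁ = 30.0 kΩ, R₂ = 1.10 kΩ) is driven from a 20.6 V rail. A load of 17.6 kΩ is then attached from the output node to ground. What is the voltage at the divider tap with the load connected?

The load sits in parallel with R₂: R₂‖R_L = (1.10 × 17.6) / (1.10 + 17.6) = 1.035 kΩ.
V_out = 20.6 × 1.035 / (30.0 + 1.035) = 20.6 × 1.035/31.04 = 0.687 V.

V_out ≈ 0.687 V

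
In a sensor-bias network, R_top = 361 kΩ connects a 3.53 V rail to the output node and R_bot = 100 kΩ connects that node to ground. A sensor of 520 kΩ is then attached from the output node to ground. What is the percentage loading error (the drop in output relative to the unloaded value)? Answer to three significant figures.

13.1 %

The divider's output (Thévenin) resistance is R_top‖R_bot = 78.31 kΩ.
Fractional drop under load = R_th/(R_th + R_L) = 78.31 / (78.31 + 520) = 0.1309.
So the output falls by 13.1 %.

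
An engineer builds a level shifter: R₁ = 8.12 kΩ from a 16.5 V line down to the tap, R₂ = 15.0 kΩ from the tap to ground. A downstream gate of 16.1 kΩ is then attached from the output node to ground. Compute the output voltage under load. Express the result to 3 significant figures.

V_out ≈ 8.07 V

The load sits in parallel with R₂: R₂‖R_L = (15.0 × 16.1) / (15.0 + 16.1) = 7.765 kΩ.
V_out = 16.5 × 7.765 / (8.12 + 7.765) = 16.5 × 7.765/15.89 = 8.07 V.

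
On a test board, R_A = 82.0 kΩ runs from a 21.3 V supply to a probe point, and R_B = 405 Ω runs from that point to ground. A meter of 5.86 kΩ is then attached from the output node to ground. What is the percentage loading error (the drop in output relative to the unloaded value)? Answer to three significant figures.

6.43 %

The divider's output (Thévenin) resistance is R_A‖R_B = 403.0 Ω.
Fractional drop under load = R_th/(R_th + R_L) = 403.0 / (403.0 + 5860) = 0.06435.
So the output falls by 6.43 %.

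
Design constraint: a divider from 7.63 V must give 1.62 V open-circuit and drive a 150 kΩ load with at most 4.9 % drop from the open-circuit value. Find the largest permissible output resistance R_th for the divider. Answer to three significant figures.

Loading drop = R_th/(R_th + R_L) ≤ 0.0490, so R_th ≤ R_L · ε/(1−ε) = 150 kΩ × 0.0490/0.9510 = 7.73 kΩ.

R_th ≤ 7.73 kΩ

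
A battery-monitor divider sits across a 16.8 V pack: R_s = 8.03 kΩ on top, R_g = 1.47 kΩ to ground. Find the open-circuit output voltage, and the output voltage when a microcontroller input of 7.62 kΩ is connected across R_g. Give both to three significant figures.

Unloaded: 2.60 V; loaded: 2.24 V

Open-circuit: V = 16.8 × 1.47/(8.03 + 1.47) = 2.60 V.
With the load, R_g becomes R_g‖R_L = 1.232 kΩ, so V = 16.8 × 1.232/9.262 = 2.24 V.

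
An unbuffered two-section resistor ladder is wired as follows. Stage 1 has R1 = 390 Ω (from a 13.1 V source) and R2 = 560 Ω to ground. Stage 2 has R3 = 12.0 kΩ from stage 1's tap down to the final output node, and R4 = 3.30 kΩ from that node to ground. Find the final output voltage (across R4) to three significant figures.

V_out ≈ 1.64 V

Stage 2 presents R3+R4 = 15300 Ω as a load on stage 1's tap.
Stage 1's lower leg becomes R2‖(R3+R4) = 540.2 Ω, so V_mid = 13.1 × 540.2/930.2 = 7.608 V.
Stage 2 is itself unloaded: V_out = V_mid × R4/(R3+R4) = 7.608 × 3300/15300 = 1.64 V.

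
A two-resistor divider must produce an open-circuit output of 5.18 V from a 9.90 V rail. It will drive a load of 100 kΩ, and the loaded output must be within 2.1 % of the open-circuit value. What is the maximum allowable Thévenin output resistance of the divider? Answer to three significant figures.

Loading drop = R_th/(R_th + R_L) ≤ 0.0210, so R_th ≤ R_L · ε/(1−ε) = 100 kΩ × 0.0210/0.9790 = 2.15 kΩ.

R_th ≤ 2.15 kΩ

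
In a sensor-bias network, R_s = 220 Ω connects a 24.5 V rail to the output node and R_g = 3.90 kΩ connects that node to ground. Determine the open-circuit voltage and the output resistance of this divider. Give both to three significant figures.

V_th is the open-circuit tap voltage: 24.5 × 3900/(220 + 3900) = 23.2 V.
With the supply zeroed, R_s and R_g appear in parallel from the tap: R_th = R_s‖R_g = (220 × 3900)/4120 = 208 Ω.

V_th = 23.2 V, R_th = 208 Ω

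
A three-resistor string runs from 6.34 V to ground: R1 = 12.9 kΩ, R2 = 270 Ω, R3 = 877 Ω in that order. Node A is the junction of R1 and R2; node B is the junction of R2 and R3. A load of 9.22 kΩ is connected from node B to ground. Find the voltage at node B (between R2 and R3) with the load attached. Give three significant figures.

V ≈ 0.363 V

At node B, R3 is in parallel with the load: R3‖R_L = 800.8 Ω.
Below node A the resistance is R2 + (R3‖R_L) = 1071 Ω, so V_A = 6.34 × 1071/13970 = 0.4859 V.
Then V_B = V_A × (R3‖R_L)/(R2 + R3‖R_L) = 0.4859 × 800.8/1071 = 0.363 V.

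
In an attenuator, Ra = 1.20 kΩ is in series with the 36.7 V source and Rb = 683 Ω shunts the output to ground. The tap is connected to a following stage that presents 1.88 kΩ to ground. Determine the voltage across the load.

V_out ≈ 10.8 V

The load sits in parallel with Rb: Rb‖R_L = (683 × 1880) / (683 + 1880) = 501.0 Ω.
V_out = 36.7 × 501.0 / (1200 + 501.0) = 36.7 × 501.0/1701 = 10.8 V.
(Unloaded it would have been 13.3 V.)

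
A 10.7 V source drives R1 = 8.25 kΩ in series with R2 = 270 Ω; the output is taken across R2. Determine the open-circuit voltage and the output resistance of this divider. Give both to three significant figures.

V_th is the open-circuit tap voltage: 10.7 × 270/(8250 + 270) = 0.339 V.
With the supply zeroed, R1 and R2 appear in parallel from the tap: R_th = R1‖R2 = (8250 × 270)/8520 = 261 Ω.

V_th = 0.339 V, R_th = 261 Ω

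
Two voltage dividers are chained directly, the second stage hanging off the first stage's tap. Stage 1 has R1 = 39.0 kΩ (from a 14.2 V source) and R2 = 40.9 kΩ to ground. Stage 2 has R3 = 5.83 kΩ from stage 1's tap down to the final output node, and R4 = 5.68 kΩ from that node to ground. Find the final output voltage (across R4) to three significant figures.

V_out ≈ 1.31 V

Stage 2 presents R3+R4 = 11.51 kΩ as a load on stage 1's tap.
Stage 1's lower leg becomes R2‖(R3+R4) = 8.982 kΩ, so V_mid = 14.2 × 8.982/47.98 = 2.658 V.
Stage 2 is itself unloaded: V_out = V_mid × R4/(R3+R4) = 2.658 × 5.68/11.51 = 1.31 V.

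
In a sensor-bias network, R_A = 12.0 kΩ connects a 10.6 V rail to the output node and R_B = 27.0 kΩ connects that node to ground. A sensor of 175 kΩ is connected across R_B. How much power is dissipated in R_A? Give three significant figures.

P ≈ 1.08 mW

Total resistance from the source is R_A + (R_B‖R_L) = 35.39 kΩ, so I = 10.6/35.39 kΩ = 0.2995 mA.
P = I²·R_A = (0.2995 mA)² × 12.0 kΩ = 1.08 mW.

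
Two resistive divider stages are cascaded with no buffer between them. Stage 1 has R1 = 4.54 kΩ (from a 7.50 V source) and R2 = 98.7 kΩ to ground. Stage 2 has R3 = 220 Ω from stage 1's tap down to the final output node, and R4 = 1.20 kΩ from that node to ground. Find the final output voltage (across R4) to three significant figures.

V_out ≈ 1.49 V

Stage 2 presents R3+R4 = 1420 Ω as a load on stage 1's tap.
Stage 1's lower leg becomes R2‖(R3+R4) = 1400 Ω, so V_mid = 7.50 × 1400/5940 = 1.768 V.
Stage 2 is itself unloaded: V_out = V_mid × R4/(R3+R4) = 1.768 × 1200/1420 = 1.49 V.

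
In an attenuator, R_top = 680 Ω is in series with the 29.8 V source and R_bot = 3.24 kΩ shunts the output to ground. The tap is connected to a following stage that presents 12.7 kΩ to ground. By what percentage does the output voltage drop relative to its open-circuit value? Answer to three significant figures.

The divider's output (Thévenin) resistance is R_top‖R_bot = 562.0 Ω.
Fractional drop under load = R_th/(R_th + R_L) = 562.0 / (562.0 + 12700) = 0.04238.
So the output falls by 4.24 %.

4.24 %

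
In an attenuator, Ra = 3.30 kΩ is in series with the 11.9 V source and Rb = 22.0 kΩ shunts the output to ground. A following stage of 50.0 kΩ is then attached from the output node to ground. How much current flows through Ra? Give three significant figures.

Rb‖R_L = 15.28 kΩ, so the source sees Ra + Rb‖R_L = 18.58 kΩ.
I = 11.9 V / 18.58 kΩ = 0.641 mA.

I ≈ 0.641 mA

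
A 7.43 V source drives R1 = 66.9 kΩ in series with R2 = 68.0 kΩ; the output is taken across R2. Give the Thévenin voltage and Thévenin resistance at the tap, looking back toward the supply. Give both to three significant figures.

V_th is the open-circuit tap voltage: 7.43 × 68.0/(66.9 + 68.0) = 3.75 V.
With the supply zeroed, R1 and R2 appear in parallel from the tap: R_th = R1‖R2 = (66.9 × 68.0)/134.9 = 33.7 kΩ.

V_th = 3.75 V, R_th = 33.7 kΩ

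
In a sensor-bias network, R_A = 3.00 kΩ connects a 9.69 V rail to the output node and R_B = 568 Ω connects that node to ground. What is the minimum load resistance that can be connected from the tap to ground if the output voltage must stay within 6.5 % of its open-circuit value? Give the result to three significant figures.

R_L(min) ≈ 6.87 kΩ

Output resistance R_th = R_A‖R_B = (3000 × 568)/3568 = 477.6 Ω.
The fractional drop is R_th/(R_th + R_L); requiring this ≤ 0.0650 gives R_L ≥ R_th(1/0.0650 − 1) = 477.6 × 14.38 = 6.87 kΩ.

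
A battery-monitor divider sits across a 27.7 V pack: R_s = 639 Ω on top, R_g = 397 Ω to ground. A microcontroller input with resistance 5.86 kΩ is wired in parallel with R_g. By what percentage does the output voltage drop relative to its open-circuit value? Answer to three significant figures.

4.01 %

The divider's output (Thévenin) resistance is R_s‖R_g = 244.9 Ω.
Fractional drop under load = R_th/(R_th + R_L) = 244.9 / (244.9 + 5860) = 0.04011.
So the output falls by 4.01 %.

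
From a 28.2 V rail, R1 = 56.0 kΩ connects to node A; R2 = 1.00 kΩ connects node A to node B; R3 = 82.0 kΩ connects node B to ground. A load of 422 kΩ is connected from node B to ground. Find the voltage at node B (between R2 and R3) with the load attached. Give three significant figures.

At node B, R3 is in parallel with the load: R3‖R_L = 68.66 kΩ.
Below node A the resistance is R2 + (R3‖R_L) = 69.66 kΩ, so V_A = 28.2 × 69.66/125.7 = 15.63 V.
Then V_B = V_A × (R3‖R_L)/(R2 + R3‖R_L) = 15.63 × 68.66/69.66 = 15.4 V.

V ≈ 15.4 V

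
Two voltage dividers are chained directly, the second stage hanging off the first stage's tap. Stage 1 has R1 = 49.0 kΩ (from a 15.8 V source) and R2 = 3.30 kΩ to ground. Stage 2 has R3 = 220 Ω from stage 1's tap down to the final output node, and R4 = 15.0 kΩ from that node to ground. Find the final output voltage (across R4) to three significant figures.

V_out ≈ 0.817 V

Stage 2 presents R3+R4 = 15220 Ω as a load on stage 1's tap.
Stage 1's lower leg becomes R2‖(R3+R4) = 2712 Ω, so V_mid = 15.8 × 2712/51710 = 0.8286 V.
Stage 2 is itself unloaded: V_out = V_mid × R4/(R3+R4) = 0.8286 × 15000/15220 = 0.817 V.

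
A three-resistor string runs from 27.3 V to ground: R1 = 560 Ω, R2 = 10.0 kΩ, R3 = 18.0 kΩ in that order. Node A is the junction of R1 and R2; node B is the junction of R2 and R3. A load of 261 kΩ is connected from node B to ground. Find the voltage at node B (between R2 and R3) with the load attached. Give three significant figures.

V ≈ 16.8 V

At node B, R3 is in parallel with the load: R3‖R_L = 16840 Ω.
Below node A the resistance is R2 + (R3‖R_L) = 26840 Ω, so V_A = 27.3 × 26840/27400 = 26.74 V.
Then V_B = V_A × (R3‖R_L)/(R2 + R3‖R_L) = 26.74 × 16840/26840 = 16.8 V.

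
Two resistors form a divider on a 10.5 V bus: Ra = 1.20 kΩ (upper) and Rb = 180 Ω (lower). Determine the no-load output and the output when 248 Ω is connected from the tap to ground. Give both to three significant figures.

Open-circuit: V = 10.5 × 180/(1200 + 180) = 1.37 V.
With the load, Rb becomes Rb‖R_L = 104.3 Ω, so V = 10.5 × 104.3/1304 = 0.840 V.

Unloaded: 1.37 V; loaded: 0.840 V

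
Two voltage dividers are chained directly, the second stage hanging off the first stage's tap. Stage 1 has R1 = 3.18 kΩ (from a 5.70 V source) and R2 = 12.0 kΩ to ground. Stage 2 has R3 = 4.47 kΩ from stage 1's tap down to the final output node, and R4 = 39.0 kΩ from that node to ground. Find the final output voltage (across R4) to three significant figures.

Stage 2 presents R3+R4 = 43.47 kΩ as a load on stage 1's tap.
Stage 1's lower leg becomes R2‖(R3+R4) = 9.404 kΩ, so V_mid = 5.70 × 9.404/12.58 = 4.260 V.
Stage 2 is itself unloaded: V_out = V_mid × R4/(R3+R4) = 4.260 × 39.0/43.47 = 3.82 V.

V_out ≈ 3.82 V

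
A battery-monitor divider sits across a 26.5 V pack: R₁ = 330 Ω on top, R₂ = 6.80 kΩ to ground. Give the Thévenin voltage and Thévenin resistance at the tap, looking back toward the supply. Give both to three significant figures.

V_th = 25.3 V, R_th = 315 Ω

V_th is the open-circuit tap voltage: 26.5 × 6800/(330 + 6800) = 25.3 V.
With the supply zeroed, R₁ and R₂ appear in parallel from the tap: R_th = R₁‖R₂ = (330 × 6800)/7130 = 315 Ω.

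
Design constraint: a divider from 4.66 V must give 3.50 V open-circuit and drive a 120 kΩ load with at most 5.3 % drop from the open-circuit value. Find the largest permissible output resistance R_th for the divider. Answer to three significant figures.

Loading drop = R_th/(R_th + R_L) ≤ 0.0530, so R_th ≤ R_L · ε/(1−ε) = 120 kΩ × 0.0530/0.9470 = 6.72 kΩ.

R_th ≤ 6.72 kΩ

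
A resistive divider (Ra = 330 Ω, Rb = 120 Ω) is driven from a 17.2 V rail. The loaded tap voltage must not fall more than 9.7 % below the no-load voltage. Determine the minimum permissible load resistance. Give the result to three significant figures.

R_L(min) ≈ 819 Ω

Output resistance R_th = Ra‖Rb = (330 × 120)/450.0 = 88.00 Ω.
The fractional drop is R_th/(R_th + R_L); requiring this ≤ 0.0970 gives R_L ≥ R_th(1/0.0970 − 1) = 88.00 × 9.309 = 819 Ω.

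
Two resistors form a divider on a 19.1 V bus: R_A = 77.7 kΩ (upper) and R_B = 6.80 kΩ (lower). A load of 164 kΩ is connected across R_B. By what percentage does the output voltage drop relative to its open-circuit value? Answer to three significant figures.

3.67 %

The divider's output (Thévenin) resistance is R_A‖R_B = 6.253 kΩ.
Fractional drop under load = R_th/(R_th + R_L) = 6.253 / (6.253 + 164) = 0.03673.
So the output falls by 3.67 %.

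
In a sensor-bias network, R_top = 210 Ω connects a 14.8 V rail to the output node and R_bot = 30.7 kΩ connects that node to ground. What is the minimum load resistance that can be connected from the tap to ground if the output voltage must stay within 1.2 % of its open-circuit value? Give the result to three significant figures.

R_L(min) ≈ 17.2 kΩ

Output resistance R_th = R_top‖R_bot = (210 × 30700)/30910 = 208.6 Ω.
The fractional drop is R_th/(R_th + R_L); requiring this ≤ 0.0120 gives R_L ≥ R_th(1/0.0120 − 1) = 208.6 × 82.33 = 17.2 kΩ.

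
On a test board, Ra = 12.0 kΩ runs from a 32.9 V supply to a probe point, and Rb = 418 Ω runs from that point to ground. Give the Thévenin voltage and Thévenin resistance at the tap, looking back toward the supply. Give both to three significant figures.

V_th is the open-circuit tap voltage: 32.9 × 418/(12000 + 418) = 1.11 V.
With the supply zeroed, Ra and Rb appear in parallel from the tap: R_th = Ra‖Rb = (12000 × 418)/12420 = 404 Ω.

V_th = 1.11 V, R_th = 404 Ω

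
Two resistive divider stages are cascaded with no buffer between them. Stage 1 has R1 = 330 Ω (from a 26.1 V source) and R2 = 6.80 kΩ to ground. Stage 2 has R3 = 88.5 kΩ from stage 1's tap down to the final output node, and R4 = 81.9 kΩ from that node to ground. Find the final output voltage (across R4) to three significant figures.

V_out ≈ 11.9 V

Stage 2 presents R3+R4 = 170400 Ω as a load on stage 1's tap.
Stage 1's lower leg becomes R2‖(R3+R4) = 6539 Ω, so V_mid = 26.1 × 6539/6869 = 24.85 V.
Stage 2 is itself unloaded: V_out = V_mid × R4/(R3+R4) = 24.85 × 81900/170400 = 11.9 V.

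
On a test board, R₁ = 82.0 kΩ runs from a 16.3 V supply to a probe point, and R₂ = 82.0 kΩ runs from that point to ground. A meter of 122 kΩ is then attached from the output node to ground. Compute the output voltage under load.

V_out ≈ 6.10 V

The load sits in parallel with R₂: R₂‖R_L = (82.0 × 122) / (82.0 + 122) = 49.04 kΩ.
V_out = 16.3 × 49.04 / (82.0 + 49.04) = 16.3 × 49.04/131.0 = 6.10 V.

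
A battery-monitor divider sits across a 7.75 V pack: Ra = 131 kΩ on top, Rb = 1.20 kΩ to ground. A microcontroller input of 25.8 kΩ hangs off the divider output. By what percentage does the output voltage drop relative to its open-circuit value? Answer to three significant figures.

The divider's output (Thévenin) resistance is Ra‖Rb = 1.189 kΩ.
Fractional drop under load = R_th/(R_th + R_L) = 1.189 / (1.189 + 25.8) = 0.04406.
So the output falls by 4.41 %.

4.41 %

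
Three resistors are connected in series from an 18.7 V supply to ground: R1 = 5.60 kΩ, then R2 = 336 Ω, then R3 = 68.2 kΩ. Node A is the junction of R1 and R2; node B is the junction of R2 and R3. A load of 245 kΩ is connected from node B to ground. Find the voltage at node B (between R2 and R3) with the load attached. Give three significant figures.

V ≈ 16.8 V

At node B, R3 is in parallel with the load: R3‖R_L = 53350 Ω.
Below node A the resistance is R2 + (R3‖R_L) = 53690 Ω, so V_A = 18.7 × 53690/59290 = 16.93 V.
Then V_B = V_A × (R3‖R_L)/(R2 + R3‖R_L) = 16.93 × 53350/53690 = 16.8 V.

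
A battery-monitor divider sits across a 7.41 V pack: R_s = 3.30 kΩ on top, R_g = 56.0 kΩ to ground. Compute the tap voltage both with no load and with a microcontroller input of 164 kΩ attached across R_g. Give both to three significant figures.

Unloaded: 7.00 V; loaded: 6.87 V

Open-circuit: V = 7.41 × 56.0/(3.30 + 56.0) = 7.00 V.
With the load, R_g becomes R_g‖R_L = 41.75 kΩ, so V = 7.41 × 41.75/45.05 = 6.87 V.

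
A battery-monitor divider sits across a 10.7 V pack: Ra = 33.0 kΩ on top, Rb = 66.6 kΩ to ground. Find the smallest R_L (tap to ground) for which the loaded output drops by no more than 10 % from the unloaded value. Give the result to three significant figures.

R_L(min) ≈ 199 kΩ

Output resistance R_th = Ra‖Rb = (33.0 × 66.6)/99.60 = 22.07 kΩ.
The fractional drop is R_th/(R_th + R_L); requiring this ≤ 0.100 gives R_L ≥ R_th(1/0.100 − 1) = 22.07 × 9.000 = 199 kΩ.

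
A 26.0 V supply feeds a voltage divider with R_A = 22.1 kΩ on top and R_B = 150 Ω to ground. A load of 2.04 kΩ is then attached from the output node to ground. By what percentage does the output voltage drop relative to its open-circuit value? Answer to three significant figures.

6.81 %

The divider's output (Thévenin) resistance is R_A‖R_B = 149.0 Ω.
Fractional drop under load = R_th/(R_th + R_L) = 149.0 / (149.0 + 2040) = 0.06806.
So the output falls by 6.81 %.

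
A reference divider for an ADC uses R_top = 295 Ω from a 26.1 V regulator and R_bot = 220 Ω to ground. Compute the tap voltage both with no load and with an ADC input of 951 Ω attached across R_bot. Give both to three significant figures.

Open-circuit: V = 26.1 × 220/(295 + 220) = 11.1 V.
With the load, R_bot becomes R_bot‖R_L = 178.7 Ω, so V = 26.1 × 178.7/473.7 = 9.84 V.

Unloaded: 11.1 V; loaded: 9.84 V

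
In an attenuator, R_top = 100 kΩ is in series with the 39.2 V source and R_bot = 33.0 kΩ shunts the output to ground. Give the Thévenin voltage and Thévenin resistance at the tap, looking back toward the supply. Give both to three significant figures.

V_th = 9.73 V, R_th = 24.8 kΩ

V_th is the open-circuit tap voltage: 39.2 × 33.0/(100 + 33.0) = 9.73 V.
With the supply zeroed, R_top and R_bot appear in parallel from the tap: R_th = R_top‖R_bot = (100 × 33.0)/133.0 = 24.8 kΩ.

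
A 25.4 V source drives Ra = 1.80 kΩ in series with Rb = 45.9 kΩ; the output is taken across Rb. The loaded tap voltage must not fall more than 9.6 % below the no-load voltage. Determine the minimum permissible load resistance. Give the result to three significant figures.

Output resistance R_th = Ra‖Rb = (1.80 × 45.9)/47.70 = 1.732 kΩ.
The fractional drop is R_th/(R_th + R_L); requiring this ≤ 0.0960 gives R_L ≥ R_th(1/0.0960 − 1) = 1.732 × 9.417 = 16.3 kΩ.

R_L(min) ≈ 16.3 kΩ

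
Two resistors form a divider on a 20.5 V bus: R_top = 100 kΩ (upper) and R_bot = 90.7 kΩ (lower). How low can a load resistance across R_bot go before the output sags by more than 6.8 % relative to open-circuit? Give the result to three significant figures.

R_L(min) ≈ 652 kΩ

Output resistance R_th = R_top‖R_bot = (100 × 90.7)/190.7 = 47.56 kΩ.
The fractional drop is R_th/(R_th + R_L); requiring this ≤ 0.0680 gives R_L ≥ R_th(1/0.0680 − 1) = 47.56 × 13.71 = 652 kΩ.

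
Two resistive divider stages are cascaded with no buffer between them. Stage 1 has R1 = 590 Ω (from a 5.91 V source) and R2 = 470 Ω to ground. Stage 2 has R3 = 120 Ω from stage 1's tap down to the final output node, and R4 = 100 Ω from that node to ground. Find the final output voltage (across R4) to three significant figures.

Stage 2 presents R3+R4 = 220.0 Ω as a load on stage 1's tap.
Stage 1's lower leg becomes R2‖(R3+R4) = 149.9 Ω, so V_mid = 5.91 × 149.9/739.9 = 1.197 V.
Stage 2 is itself unloaded: V_out = V_mid × R4/(R3+R4) = 1.197 × 100/220.0 = 0.544 V.

V_out ≈ 0.544 V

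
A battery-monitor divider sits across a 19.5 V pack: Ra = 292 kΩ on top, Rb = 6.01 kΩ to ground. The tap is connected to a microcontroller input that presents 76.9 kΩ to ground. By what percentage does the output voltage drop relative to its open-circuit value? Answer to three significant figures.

The divider's output (Thévenin) resistance is Ra‖Rb = 5.889 kΩ.
Fractional drop under load = R_th/(R_th + R_L) = 5.889 / (5.889 + 76.9) = 0.07113.
So the output falls by 7.11 %.

7.11 %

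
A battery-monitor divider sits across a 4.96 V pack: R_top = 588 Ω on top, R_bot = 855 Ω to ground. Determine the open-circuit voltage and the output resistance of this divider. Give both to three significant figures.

V_th is the open-circuit tap voltage: 4.96 × 855/(588 + 855) = 2.94 V.
With the supply zeroed, R_top and R_bot appear in parallel from the tap: R_th = R_top‖R_bot = (588 × 855)/1443 = 348 Ω.

V_th = 2.94 V, R_th = 348 Ω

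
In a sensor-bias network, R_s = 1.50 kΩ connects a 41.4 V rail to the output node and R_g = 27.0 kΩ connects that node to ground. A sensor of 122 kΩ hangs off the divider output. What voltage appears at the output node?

V_out ≈ 38.8 V

The load sits in parallel with R_g: R_g‖R_L = (27.0 × 122) / (27.0 + 122) = 22.11 kΩ.
V_out = 41.4 × 22.11 / (1.50 + 22.11) = 41.4 × 22.11/23.61 = 38.8 V.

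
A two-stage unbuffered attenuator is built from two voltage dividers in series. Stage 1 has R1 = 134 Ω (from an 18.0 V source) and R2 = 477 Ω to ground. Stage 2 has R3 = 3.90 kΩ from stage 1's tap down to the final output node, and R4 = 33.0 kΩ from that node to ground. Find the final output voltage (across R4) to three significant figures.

V_out ≈ 12.5 V

Stage 2 presents R3+R4 = 36900 Ω as a load on stage 1's tap.
Stage 1's lower leg becomes R2‖(R3+R4) = 470.9 Ω, so V_mid = 18.0 × 470.9/604.9 = 14.01 V.
Stage 2 is itself unloaded: V_out = V_mid × R4/(R3+R4) = 14.01 × 33000/36900 = 12.5 V.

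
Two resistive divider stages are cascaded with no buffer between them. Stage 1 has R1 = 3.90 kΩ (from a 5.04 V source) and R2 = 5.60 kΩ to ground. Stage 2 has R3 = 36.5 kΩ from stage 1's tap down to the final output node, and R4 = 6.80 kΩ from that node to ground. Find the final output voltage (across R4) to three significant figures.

Stage 2 presents R3+R4 = 43.30 kΩ as a load on stage 1's tap.
Stage 1's lower leg becomes R2‖(R3+R4) = 4.959 kΩ, so V_mid = 5.04 × 4.959/8.859 = 2.821 V.
Stage 2 is itself unloaded: V_out = V_mid × R4/(R3+R4) = 2.821 × 6.80/43.30 = 0.443 V.

V_out ≈ 0.443 V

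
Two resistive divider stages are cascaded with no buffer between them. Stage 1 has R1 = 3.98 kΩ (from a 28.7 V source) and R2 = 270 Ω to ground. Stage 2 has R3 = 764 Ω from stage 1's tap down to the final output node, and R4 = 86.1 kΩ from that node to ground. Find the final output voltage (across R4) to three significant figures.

Stage 2 presents R3+R4 = 86860 Ω as a load on stage 1's tap.
Stage 1's lower leg becomes R2‖(R3+R4) = 269.2 Ω, so V_mid = 28.7 × 269.2/4249 = 1.818 V.
Stage 2 is itself unloaded: V_out = V_mid × R4/(R3+R4) = 1.818 × 86100/86860 = 1.80 V.

V_out ≈ 1.80 V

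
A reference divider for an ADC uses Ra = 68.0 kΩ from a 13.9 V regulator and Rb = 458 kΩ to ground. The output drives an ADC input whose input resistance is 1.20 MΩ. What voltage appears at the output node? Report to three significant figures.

The load sits in parallel with Rb: Rb‖R_L = (458 × 1200) / (458 + 1200) = 331.5 kΩ.
V_out = 13.9 × 331.5 / (68.0 + 331.5) = 13.9 × 331.5/399.5 = 11.5 V.

V_out ≈ 11.5 V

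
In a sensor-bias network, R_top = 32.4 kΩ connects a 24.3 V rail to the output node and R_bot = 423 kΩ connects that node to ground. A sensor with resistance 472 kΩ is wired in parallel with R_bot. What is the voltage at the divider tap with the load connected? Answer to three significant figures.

The load sits in parallel with R_bot: R_bot‖R_L = (423 × 472) / (423 + 472) = 223.1 kΩ.
V_out = 24.3 × 223.1 / (32.4 + 223.1) = 24.3 × 223.1/255.5 = 21.2 V.
(Unloaded it would have been 22.6 V.)

V_out ≈ 21.2 V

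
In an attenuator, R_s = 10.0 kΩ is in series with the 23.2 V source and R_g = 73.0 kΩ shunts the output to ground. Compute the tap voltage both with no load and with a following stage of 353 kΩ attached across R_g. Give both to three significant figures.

Open-circuit: V = 23.2 × 73.0/(10.0 + 73.0) = 20.4 V.
With the load, R_g becomes R_g‖R_L = 60.49 kΩ, so V = 23.2 × 60.49/70.49 = 19.9 V.

Unloaded: 20.4 V; loaded: 19.9 V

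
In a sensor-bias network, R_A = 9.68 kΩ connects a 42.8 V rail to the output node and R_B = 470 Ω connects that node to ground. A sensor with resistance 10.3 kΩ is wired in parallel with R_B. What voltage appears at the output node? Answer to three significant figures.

The load sits in parallel with R_B: R_B‖R_L = (470 × 10300) / (470 + 10300) = 449.5 Ω.
V_out = 42.8 × 449.5 / (9680 + 449.5) = 42.8 × 449.5/10130 = 1.90 V.

V_out ≈ 1.90 V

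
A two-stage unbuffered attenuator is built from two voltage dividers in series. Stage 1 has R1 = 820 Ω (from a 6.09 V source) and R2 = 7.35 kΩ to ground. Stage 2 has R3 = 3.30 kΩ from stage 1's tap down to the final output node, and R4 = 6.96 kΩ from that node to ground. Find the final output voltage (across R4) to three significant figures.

Stage 2 presents R3+R4 = 10260 Ω as a load on stage 1's tap.
Stage 1's lower leg becomes R2‖(R3+R4) = 4282 Ω, so V_mid = 6.09 × 4282/5102 = 5.111 V.
Stage 2 is itself unloaded: V_out = V_mid × R4/(R3+R4) = 5.111 × 6960/10260 = 3.47 V.

V_out ≈ 3.47 V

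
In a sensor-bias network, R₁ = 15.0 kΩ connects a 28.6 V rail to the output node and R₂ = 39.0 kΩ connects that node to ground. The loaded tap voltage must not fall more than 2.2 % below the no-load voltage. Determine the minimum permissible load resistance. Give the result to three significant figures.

Output resistance R_th = R₁‖R₂ = (15.0 × 39.0)/54.00 = 10.83 kΩ.
The fractional drop is R_th/(R_th + R_L); requiring this ≤ 0.0220 gives R_L ≥ R_th(1/0.0220 − 1) = 10.83 × 44.45 = 482 kΩ.

R_L(min) ≈ 482 kΩ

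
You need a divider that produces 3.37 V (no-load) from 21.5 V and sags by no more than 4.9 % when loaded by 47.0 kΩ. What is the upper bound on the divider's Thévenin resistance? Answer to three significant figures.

R_th ≤ 2.42 kΩ

Loading drop = R_th/(R_th + R_L) ≤ 0.0490, so R_th ≤ R_L · ε/(1−ε) = 47.0 kΩ × 0.0490/0.9510 = 2.42 kΩ.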